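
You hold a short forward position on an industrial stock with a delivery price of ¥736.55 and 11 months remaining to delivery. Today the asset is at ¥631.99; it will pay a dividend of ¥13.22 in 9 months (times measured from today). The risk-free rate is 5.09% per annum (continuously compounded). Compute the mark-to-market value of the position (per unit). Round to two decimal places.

¥83.71

PV(remaining dividends) I = 13.22·e^(−0.0509·9/12) = 12.7248
Current forward F = (S − I)·e^(rT) = (631.99 − 12.7248)·e^(0.0509·11/12) = 619.2652 × 1.047764 = 648.8438
Value (long) = (F − K)·e^(−rT) = (648.8438 − 736.55) × 0.954413 = -83.7079
Short position value = −(long value) = ¥83.71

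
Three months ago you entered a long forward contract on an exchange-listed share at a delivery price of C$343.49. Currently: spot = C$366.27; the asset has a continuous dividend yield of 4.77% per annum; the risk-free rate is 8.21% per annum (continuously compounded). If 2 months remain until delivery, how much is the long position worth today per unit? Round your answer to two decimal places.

C$24.55

Current fair forward for the remaining 2 months: F = S·e^((r − q)·T), (r − q) = 0.0821 − 0.0477 = 0.0344
F = 366.27 · e^(0.0344 × 2/12) = 366.27 × 1.005750 = 368.3761
Value of long forward = (F − K)·e^(−rT) = (368.3761 − 343.49) · e^(−0.0821·2/12)
= 24.8861 × 0.986410 = 24.55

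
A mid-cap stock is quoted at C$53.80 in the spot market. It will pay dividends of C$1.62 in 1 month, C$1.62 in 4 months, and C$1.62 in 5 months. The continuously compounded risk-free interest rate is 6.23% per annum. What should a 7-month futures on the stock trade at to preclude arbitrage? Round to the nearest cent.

PV(dividends) I = 1.62·e^(−0.0623·1/12) + 1.62·e^(−0.0623·4/12) + 1.62·e^(−0.0623·5/12)
I = 1.6116 + 1.5867 + 1.5785 = 4.7768
F = (S − I)·e^(rT) = (53.80 − 4.7768) · e^(0.0623·7/12)
= 49.0232 · e^0.036342 = 49.0232 × 1.037010 = C$50.84

C$50.84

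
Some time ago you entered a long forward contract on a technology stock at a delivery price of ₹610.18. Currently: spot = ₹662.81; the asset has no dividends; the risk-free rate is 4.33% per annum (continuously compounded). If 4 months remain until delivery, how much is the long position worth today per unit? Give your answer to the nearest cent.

₹61.37

Current fair forward for the remaining 4 months: F = S·e^(r·T), r = 0.0433
F = 662.81 · e^(0.0433 × 4/12) = 662.81 × 1.014538 = 672.4459
Value of long forward = (F − K)·e^(−rT) = (672.4459 − 610.18) · e^(−0.0433·4/12)
= 62.2659 × 0.985670 = 61.37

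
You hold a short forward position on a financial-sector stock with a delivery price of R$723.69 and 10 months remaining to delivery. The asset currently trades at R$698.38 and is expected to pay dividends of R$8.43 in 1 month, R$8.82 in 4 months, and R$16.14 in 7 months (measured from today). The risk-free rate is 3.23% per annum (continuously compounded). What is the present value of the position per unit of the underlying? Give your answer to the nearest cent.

R$39.06

PV(remaining dividends) I = 8.43·e^(−0.0323·1/12) + 8.82·e^(−0.0323·4/12) + 16.14·e^(−0.0323·7/12) = 32.9716
Current forward F = (S − I)·e^(rT) = (698.38 − 32.9716)·e^(0.0323·10/12) = 665.4084 × 1.027282 = 683.5621
Value (long) = (F − K)·e^(−rT) = (683.5621 − 723.69) × 0.973442 = -39.0622
Short position value = −(long value) = R$39.06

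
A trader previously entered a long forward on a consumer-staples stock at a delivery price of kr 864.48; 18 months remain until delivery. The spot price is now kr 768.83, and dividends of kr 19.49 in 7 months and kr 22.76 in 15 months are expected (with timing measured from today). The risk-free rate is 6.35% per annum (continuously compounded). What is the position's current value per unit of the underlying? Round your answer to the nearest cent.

-kr 56.91

PV(remaining dividends) I = 19.49·e^(−0.0635·7/12) + 22.76·e^(−0.0635·15/12) = 39.8045
Current forward F = (S − I)·e^(rT) = (768.83 − 39.8045)·e^(0.0635·18/12) = 729.0255 × 1.099934 = 801.8799
Value (long) = (F − K)·e^(−rT) = (801.8799 − 864.48) × 0.909146 = -56.9126
Value = -kr 56.91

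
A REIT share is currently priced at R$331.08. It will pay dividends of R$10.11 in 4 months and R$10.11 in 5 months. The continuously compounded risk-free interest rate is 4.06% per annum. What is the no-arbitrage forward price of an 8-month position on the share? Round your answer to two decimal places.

R$319.70

PV(dividends) I = 10.11·e^(−0.0406·4/12) + 10.11·e^(−0.0406·5/12)
I = 9.9741 + 9.9404 = 19.9145
F = (S − I)·e^(rT) = (331.08 − 19.9145) · e^(0.0406·8/12)
= 311.1655 · e^0.027067 = 311.1655 × 1.027437 = R$319.70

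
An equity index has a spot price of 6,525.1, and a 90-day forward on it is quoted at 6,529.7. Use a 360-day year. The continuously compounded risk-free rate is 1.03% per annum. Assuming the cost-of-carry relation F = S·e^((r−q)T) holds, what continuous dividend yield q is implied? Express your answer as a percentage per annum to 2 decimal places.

From F = S·e^((r−q)T): (r − q) = ln(F/S)/T
ln(6529.7/6525.1) = ln(1.000705) = 0.000705
(r − q) = 0.000705 / (90/360) = 0.002820
q = r − ln(F/S)/T = 0.0103 − 0.002820 = 0.007480
q = 0.75%

0.75%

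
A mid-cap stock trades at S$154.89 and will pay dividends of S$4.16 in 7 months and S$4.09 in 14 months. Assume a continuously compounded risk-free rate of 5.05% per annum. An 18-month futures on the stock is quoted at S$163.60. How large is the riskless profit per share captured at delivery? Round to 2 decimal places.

S$5.04 per share

PV(dividends) I = 4.16·e^(−0.0505·7/12) + 4.09·e^(−0.0505·14/12) = 7.8952
Fair futures F* = (S − I)·e^(rT) = (154.89 − 7.8952)·e^0.075750 = 146.9948 × 1.078693 = 158.5623
Market S$163.60 > fair 158.5623: forward overpriced → cash-and-carry (borrow at r, buy the stock and collect the dividends, short the forward).
Profit at T = |F_mkt − F*| = |163.60 − 158.5623| = S$5.04 per share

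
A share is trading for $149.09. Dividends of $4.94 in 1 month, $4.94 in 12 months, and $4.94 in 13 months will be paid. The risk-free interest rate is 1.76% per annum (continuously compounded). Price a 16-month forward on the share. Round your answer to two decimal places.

PV(dividends) I = 4.94·e^(−0.0176·1/12) + 4.94·e^(−0.0176·12/12) + 4.94·e^(−0.0176·13/12)
I = 4.9328 + 4.8538 + 4.8467 = 14.6333
F = (S − I)·e^(rT) = (149.09 − 14.6333) · e^(0.0176·16/12)
= 134.4567 · e^0.023467 = 134.4567 × 1.023745 = $137.65

$137.65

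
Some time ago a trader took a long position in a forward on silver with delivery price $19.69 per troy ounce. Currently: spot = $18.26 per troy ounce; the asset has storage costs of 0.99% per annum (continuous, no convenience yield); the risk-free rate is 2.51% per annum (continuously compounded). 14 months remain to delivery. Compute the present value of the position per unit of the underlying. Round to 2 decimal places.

-$0.65 per troy ounce

Current fair forward for the remaining 14 months: F = S·e^((r + u)·T), (r + u) = 0.0251 + 0.0099 = 0.0350
F = 18.26 · e^(0.0350 × 14/12) = 18.26 × 1.041678 = 19.0210
Value of long forward = (F − K)·e^(−rT) = (19.0210 − 19.69) · e^(−0.0251·14/12)
= -0.6690 × 0.971141 = -0.65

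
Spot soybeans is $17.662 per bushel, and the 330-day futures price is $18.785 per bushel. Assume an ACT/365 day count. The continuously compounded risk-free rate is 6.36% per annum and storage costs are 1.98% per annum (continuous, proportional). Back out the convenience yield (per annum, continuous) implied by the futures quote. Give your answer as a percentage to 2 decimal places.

1.52%

F = S·e^((r+u−y)T) ⇒ (r+u−y) = ln(F/S)/T
ln(18.785/17.662) = 0.061643; /T ⇒ 0.068181
y = r + u − ln(F/S)/T = 0.0636 + 0.0198 − 0.068181 = 0.015219
y = 1.52%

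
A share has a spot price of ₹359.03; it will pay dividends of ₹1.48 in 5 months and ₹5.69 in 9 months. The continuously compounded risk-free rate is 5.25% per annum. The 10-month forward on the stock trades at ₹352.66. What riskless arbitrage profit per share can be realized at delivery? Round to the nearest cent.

₹15.20 per share

PV(dividends) I = 1.48·e^(−0.0525·5/12) + 5.69·e^(−0.0525·9/12) = 6.9183
Fair forward F* = (S − I)·e^(rT) = (359.03 − 6.9183)·e^0.043750 = 352.1117 × 1.044721 = 367.8585
Market ₹352.66 < fair 367.8585: forward underpriced → reverse cash-and-carry (short the stock, invest proceeds at r, pay the dividends, go long the forward).
Profit at T = |F_mkt − F*| = |352.66 − 367.8585| = ₹15.20 per share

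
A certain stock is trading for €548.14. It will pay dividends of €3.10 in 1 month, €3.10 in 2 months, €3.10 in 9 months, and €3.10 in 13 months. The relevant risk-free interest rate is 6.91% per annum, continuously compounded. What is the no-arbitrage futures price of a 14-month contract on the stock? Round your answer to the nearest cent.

PV(dividends) I = 3.10·e^(−0.0691·1/12) + 3.10·e^(−0.0691·2/12) + 3.10·e^(−0.0691·9/12) + 3.10·e^(−0.0691·13/12)
I = 3.0822 + 3.0645 + 2.9434 + 2.8764 = 11.9665
F = (S − I)·e^(rT) = (548.14 − 11.9665) · e^(0.0691·14/12)
= 536.1735 · e^0.080617 = 536.1735 × 1.083956 = €581.19

€581.19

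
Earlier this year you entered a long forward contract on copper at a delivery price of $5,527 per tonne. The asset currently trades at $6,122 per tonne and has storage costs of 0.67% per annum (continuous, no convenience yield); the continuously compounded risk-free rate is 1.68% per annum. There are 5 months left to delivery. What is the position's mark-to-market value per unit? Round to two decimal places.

Current fair forward for the remaining 5 months: F = S·e^((r + u)·T), (r + u) = 0.0168 + 0.0067 = 0.0235
F = 6122 · e^(0.0235 × 5/12) = 6122 × 1.00983976 = 6182.2390
Value of long forward = (F − K)·e^(−rT) = (6182.2390 − 5527) · e^(−0.0168·5/12)
= 655.2390 × 0.99302444 = 650.67

$650.67 per tonne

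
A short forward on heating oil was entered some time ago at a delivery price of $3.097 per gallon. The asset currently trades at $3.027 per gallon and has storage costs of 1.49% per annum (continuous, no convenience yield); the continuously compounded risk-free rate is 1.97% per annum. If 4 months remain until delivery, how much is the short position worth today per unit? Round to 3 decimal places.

$0.035 per gallon

Current fair forward for the remaining 4 months: F = S·e^((r + u)·T), (r + u) = 0.0197 + 0.0149 = 0.0346
F = 3.027 · e^(0.0346 × 4/12) = 3.027 × 1.011600 = 3.0621
Value of long forward = (F − K)·e^(−rT) = (3.0621 − 3.097) · e^(−0.0197·4/12)
= -0.0349 × 0.993455 = -0.035
Short position value = −(long value) = $0.035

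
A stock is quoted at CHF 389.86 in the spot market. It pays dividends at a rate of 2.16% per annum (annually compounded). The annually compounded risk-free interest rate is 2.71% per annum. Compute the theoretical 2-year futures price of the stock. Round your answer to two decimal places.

F = S · (1+r)^T / (1+q)^T
= 389.86 × 1.054934 / 1.043667 = 389.86 × 1.010796
F = CHF 394.07

CHF 394.07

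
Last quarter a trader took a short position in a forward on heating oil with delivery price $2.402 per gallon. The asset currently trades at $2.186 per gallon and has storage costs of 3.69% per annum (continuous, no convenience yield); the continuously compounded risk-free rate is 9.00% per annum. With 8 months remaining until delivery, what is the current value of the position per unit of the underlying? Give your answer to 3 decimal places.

$0.022 per gallon

Current fair forward for the remaining 8 months: F = S·e^((r + u)·T), (r + u) = 0.0900 + 0.0369 = 0.1269
F = 2.186 · e^(0.1269 × 8/12) = 2.186 × 1.088282 = 2.3790
Value of long forward = (F − K)·e^(−rT) = (2.3790 − 2.402) · e^(−0.0900·8/12)
= -0.0230 × 0.941765 = -0.022
Short position value = −(long value) = $0.022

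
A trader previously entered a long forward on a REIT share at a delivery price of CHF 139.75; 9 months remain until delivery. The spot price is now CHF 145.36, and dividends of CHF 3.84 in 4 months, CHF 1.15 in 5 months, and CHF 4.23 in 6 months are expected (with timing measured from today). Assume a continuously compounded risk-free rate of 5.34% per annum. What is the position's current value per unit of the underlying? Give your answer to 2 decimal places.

CHF 2.08

PV(remaining dividends) I = 3.84·e^(−0.0534·4/12) + 1.15·e^(−0.0534·5/12) + 4.23·e^(−0.0534·6/12) = 9.0155
Current forward F = (S − I)·e^(rT) = (145.36 − 9.0155)·e^(0.0534·9/12) = 136.3445 × 1.040863 = 141.9159
Value (long) = (F − K)·e^(−rT) = (141.9159 − 139.75) × 0.960741 = 2.0809
Value = CHF 2.08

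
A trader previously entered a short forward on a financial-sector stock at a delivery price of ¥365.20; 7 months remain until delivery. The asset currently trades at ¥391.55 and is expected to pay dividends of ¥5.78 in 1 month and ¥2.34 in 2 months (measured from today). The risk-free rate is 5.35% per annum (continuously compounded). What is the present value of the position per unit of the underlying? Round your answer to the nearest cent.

PV(remaining dividends) I = 5.78·e^(−0.0535·1/12) + 2.34·e^(−0.0535·2/12) = 8.0735
Current forward F = (S − I)·e^(rT) = (391.55 − 8.0735)·e^(0.0535·7/12) = 383.4765 × 1.031700 = 395.6327
Value (long) = (F − K)·e^(−rT) = (395.6327 − 365.20) × 0.969274 = 29.4976
Short position value = −(long value) = -¥29.50

-¥29.50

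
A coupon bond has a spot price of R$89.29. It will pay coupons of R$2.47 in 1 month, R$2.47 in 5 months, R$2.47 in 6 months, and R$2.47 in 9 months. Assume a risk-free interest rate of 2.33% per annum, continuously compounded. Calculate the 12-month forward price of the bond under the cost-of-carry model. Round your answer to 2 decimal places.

R$81.38

PV(coupons) I = 2.47·e^(−0.0233·1/12) + 2.47·e^(−0.0233·5/12) + 2.47·e^(−0.0233·6/12) + 2.47·e^(−0.0233·9/12)
I = 2.4652 + 2.4461 + 2.4414 + 2.4272 = 9.7799
F = (S − I)·e^(rT) = (89.29 − 9.7799) · e^(0.0233·12/12)
= 79.5101 · e^0.023300 = 79.5101 × 1.023574 = R$81.38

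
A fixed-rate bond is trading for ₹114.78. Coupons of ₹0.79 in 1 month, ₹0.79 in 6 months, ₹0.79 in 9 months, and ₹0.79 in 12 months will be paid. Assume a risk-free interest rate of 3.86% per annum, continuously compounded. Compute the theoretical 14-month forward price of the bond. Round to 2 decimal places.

PV(coupons) I = 0.79·e^(−0.0386·1/12) + 0.79·e^(−0.0386·6/12) + 0.79·e^(−0.0386·9/12) + 0.79·e^(−0.0386·12/12)
I = 0.7875 + 0.7749 + 0.7675 + 0.7601 = 3.0900
F = (S − I)·e^(rT) = (114.78 − 3.0900) · e^(0.0386·14/12)
= 111.6900 · e^0.045033 = 111.6900 × 1.046062 = ₹116.83

₹116.83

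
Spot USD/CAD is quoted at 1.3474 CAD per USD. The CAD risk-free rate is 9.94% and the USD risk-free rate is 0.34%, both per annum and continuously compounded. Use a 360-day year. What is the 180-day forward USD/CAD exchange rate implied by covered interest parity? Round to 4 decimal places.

1.4137

F = S·e^((r_CAD − r_USD)T) = 1.3474 · e^((0.0994 − 0.0034) × 180/360)
= 1.3474 · e^0.048000 = 1.3474 × 1.049171
F = 1.4137 CAD per USD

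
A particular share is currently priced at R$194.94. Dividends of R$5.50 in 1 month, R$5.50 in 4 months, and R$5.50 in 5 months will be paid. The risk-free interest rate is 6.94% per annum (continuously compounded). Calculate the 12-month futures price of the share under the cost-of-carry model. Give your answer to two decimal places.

PV(dividends) I = 5.50·e^(−0.0694·1/12) + 5.50·e^(−0.0694·4/12) + 5.50·e^(−0.0694·5/12)
I = 5.4683 + 5.3742 + 5.3432 = 16.1857
F = (S − I)·e^(rT) = (194.94 − 16.1857) · e^(0.0694·12/12)
= 178.7543 · e^0.069400 = 178.7543 × 1.071865 = R$191.60

R$191.60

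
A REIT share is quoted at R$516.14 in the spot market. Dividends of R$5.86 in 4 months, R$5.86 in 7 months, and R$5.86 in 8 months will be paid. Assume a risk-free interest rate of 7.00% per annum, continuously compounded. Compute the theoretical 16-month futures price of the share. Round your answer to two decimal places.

R$548.03

PV(dividends) I = 5.86·e^(−0.0700·4/12) + 5.86·e^(−0.0700·7/12) + 5.86·e^(−0.0700·8/12)
I = 5.7248 + 5.6255 + 5.5928 = 16.9431
F = (S − I)·e^(rT) = (516.14 − 16.9431) · e^(0.0700·16/12)
= 499.1969 · e^0.093333 = 499.1969 × 1.097827 = R$548.03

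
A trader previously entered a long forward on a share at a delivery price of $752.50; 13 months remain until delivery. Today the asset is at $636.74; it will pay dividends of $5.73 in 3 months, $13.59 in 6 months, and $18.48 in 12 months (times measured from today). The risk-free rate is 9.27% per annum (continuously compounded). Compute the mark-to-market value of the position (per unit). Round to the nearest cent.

-$79.28

PV(remaining dividends) I = 5.73·e^(−0.0927·3/12) + 13.59·e^(−0.0927·6/12) + 18.48·e^(−0.0927·12/12) = 35.4171
Current forward F = (S − I)·e^(rT) = (636.74 − 35.4171)·e^(0.0927·13/12) = 601.3229 × 1.105641 = 664.8473
Value (long) = (F − K)·e^(−rT) = (664.8473 − 752.50) × 0.904453 = -79.2777
Value = -$79.28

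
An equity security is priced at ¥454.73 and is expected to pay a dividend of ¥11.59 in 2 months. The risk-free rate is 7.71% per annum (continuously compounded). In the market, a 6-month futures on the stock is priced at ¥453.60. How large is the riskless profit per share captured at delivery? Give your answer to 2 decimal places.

¥7.11 per share

PV(dividends) I = 11.59·e^(−0.0771·2/12) = 11.4420
Fair futures F* = (S − I)·e^(rT) = (454.73 − 11.4420)·e^0.038550 = 443.2880 × 1.039303 = 460.7105
Market ¥453.60 < fair 460.7105: forward underpriced → reverse cash-and-carry (short the stock, invest proceeds at r, pay the dividends, go long the forward).
Profit at T = |F_mkt − F*| = |453.60 − 460.7105| = ¥7.11 per share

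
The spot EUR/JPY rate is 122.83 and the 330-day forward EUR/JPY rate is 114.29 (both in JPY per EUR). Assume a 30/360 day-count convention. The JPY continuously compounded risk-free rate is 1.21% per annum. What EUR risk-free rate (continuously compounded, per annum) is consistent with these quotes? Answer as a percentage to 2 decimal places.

9.07%

F = S·e^((r_JPY − r_EUR)T) ⇒ r_EUR = r_JPY − ln(F/S)/T
ln(114.29/122.83) = -0.072062; /(330/360) = -0.078613
r_EUR = 0.0121 + 0.078613 = 0.090713
r_EUR = 9.07%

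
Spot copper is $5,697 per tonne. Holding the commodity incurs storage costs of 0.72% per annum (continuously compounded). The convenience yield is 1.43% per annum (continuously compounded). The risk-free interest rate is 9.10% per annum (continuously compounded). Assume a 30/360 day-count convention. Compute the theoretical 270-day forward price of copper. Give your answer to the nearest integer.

Net carry = r + u − y = 0.0910 + 0.0072 − 0.0143 = 0.0839
F = S·e^((r+u−y)T) = 5697 · e^(0.0839 × 270/360) = 5697 · e^0.062925
= 5697 × 1.064947 = $6,067 per tonne

$6,067 per tonne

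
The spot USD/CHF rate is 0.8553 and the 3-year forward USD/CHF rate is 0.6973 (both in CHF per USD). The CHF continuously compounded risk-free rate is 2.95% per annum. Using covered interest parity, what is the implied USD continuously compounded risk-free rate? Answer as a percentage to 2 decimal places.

F = S·e^((r_CHF − r_USD)T) ⇒ r_USD = r_CHF − ln(F/S)/T
ln(0.6973/0.8553) = -0.204237; /(3) = -0.068079
r_USD = 0.0295 + 0.068079 = 0.097579
r_USD = 9.76%

9.76%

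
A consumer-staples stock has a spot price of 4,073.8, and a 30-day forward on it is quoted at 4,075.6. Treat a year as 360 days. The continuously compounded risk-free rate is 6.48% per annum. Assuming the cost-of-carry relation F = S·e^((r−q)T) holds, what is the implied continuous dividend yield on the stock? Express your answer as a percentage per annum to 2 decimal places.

From F = S·e^((r−q)T): (r − q) = ln(F/S)/T
ln(4075.6/4073.8) = ln(1.000442) = 0.000442
(r − q) = 0.000442 / (30/360) = 0.005304
q = r − ln(F/S)/T = 0.0648 − 0.005304 = 0.059496
q = 5.95%

5.95%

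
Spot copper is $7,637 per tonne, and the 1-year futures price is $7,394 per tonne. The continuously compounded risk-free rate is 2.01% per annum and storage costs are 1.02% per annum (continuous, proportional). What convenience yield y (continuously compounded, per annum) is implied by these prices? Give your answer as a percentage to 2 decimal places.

F = S·e^((r+u−y)T) ⇒ (r+u−y) = ln(F/S)/T
ln(7394/7637) = -0.032336; /T ⇒ -0.032336
y = r + u − ln(F/S)/T = 0.0201 + 0.0102 + 0.032336 = 0.062636
y = 6.26%

6.26%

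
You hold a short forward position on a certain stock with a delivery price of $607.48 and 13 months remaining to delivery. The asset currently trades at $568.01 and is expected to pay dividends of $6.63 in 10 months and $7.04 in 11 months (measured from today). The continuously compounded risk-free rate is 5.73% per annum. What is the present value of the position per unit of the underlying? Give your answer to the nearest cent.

PV(remaining dividends) I = 6.63·e^(−0.0573·10/12) + 7.04·e^(−0.0573·11/12) = 13.0006
Current forward F = (S − I)·e^(rT) = (568.01 − 13.0006)·e^(0.0573·13/12) = 555.0094 × 1.064042 = 590.5533
Value (long) = (F − K)·e^(−rT) = (590.5533 − 607.48) × 0.939812 = -15.9079
Short position value = −(long value) = $15.91

$15.91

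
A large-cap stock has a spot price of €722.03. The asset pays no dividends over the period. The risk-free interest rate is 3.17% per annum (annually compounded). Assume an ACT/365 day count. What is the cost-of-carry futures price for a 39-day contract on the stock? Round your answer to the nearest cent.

€724.44

F = S · (1+r)^T
= 722.03 × 1.003340
F = €724.44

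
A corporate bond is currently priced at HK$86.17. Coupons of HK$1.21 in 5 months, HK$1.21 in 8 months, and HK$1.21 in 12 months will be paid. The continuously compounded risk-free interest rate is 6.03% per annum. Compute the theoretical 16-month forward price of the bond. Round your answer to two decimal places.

HK$89.61

PV(coupons) I = 1.21·e^(−0.0603·5/12) + 1.21·e^(−0.0603·8/12) + 1.21·e^(−0.0603·12/12)
I = 1.1800 + 1.1623 + 1.1392 = 3.4815
F = (S − I)·e^(rT) = (86.17 − 3.4815) · e^(0.0603·16/12)
= 82.6885 · e^0.080400 = 82.6885 × 1.083720 = HK$89.61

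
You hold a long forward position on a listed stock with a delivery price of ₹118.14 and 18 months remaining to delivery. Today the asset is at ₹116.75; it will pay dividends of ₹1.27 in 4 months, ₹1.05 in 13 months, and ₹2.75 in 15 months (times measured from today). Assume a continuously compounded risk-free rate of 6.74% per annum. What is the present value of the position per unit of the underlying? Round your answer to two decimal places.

₹5.22

PV(remaining dividends) I = 1.27·e^(−0.0674·4/12) + 1.05·e^(−0.0674·13/12) + 2.75·e^(−0.0674·15/12) = 4.7457
Current forward F = (S − I)·e^(rT) = (116.75 − 4.7457)·e^(0.0674·18/12) = 112.0043 × 1.106387 = 123.9201
Value (long) = (F − K)·e^(−rT) = (123.9201 − 118.14) × 0.903843 = 5.2243
Value = ₹5.22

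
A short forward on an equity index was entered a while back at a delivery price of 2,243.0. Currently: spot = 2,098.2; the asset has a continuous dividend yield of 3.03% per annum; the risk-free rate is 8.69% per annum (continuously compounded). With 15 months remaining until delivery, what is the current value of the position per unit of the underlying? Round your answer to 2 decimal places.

-8.10

Current fair forward for the remaining 15 months: F = S·e^((r − q)·T), (r − q) = 0.0869 − 0.0303 = 0.0566
F = 2098.2 · e^(0.0566 × 15/12) = 2098.2 × 1.07331286 = 2252.0250
Value of long forward = (F − K)·e^(−rT) = (2252.0250 − 2243.0) · e^(−0.0869·15/12)
= 9.0250 × 0.89706675 = 8.10
Short position value = −(long value) = -8.10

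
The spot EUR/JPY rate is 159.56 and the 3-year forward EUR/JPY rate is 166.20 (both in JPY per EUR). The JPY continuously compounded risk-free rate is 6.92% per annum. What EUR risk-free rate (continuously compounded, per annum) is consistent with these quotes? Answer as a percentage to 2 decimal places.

5.56%

F = S·e^((r_JPY − r_EUR)T) ⇒ r_EUR = r_JPY − ln(F/S)/T
ln(166.20/159.56) = 0.040772; /(3) = 0.013591
r_EUR = 0.0692 − 0.013591 = 0.055609
r_EUR = 5.56%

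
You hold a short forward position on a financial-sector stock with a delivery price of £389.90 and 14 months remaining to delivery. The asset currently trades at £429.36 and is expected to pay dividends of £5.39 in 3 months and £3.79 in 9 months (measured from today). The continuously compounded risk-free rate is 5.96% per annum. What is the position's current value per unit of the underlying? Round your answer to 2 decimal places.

PV(remaining dividends) I = 5.39·e^(−0.0596·3/12) + 3.79·e^(−0.0596·9/12) = 8.9346
Current forward F = (S − I)·e^(rT) = (429.36 − 8.9346)·e^(0.0596·14/12) = 420.4254 × 1.072008 = 450.6994
Value (long) = (F − K)·e^(−rT) = (450.6994 − 389.90) × 0.932829 = 56.7154
Short position value = −(long value) = -£56.72

-£56.72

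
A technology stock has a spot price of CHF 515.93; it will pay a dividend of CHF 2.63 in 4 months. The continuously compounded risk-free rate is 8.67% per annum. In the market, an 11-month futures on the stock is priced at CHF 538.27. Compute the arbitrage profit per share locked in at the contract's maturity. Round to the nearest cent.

PV(dividends) I = 2.63·e^(−0.0867·4/12) = 2.5551
Fair futures F* = (S − I)·e^(rT) = (515.93 − 2.5551)·e^0.079475 = 513.3749 × 1.082718 = 555.8402
Market CHF 538.27 < fair 555.8402: forward underpriced → reverse cash-and-carry (short the stock, invest proceeds at r, pay the dividends, go long the forward).
Profit at T = |F_mkt − F*| = |538.27 − 555.8402| = CHF 17.57 per share

CHF 17.57 per share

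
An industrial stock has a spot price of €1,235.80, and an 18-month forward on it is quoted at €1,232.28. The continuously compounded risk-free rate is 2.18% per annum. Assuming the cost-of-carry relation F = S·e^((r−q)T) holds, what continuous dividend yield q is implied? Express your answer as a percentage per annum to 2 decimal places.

2.37%

From F = S·e^((r−q)T): (r − q) = ln(F/S)/T
ln(1232.28/1235.80) = ln(0.997152) = -0.002852
(r − q) = -0.002852 / (18/12) = -0.001901
q = r − ln(F/S)/T = 0.0218 + 0.001901 = 0.023701
q = 2.37%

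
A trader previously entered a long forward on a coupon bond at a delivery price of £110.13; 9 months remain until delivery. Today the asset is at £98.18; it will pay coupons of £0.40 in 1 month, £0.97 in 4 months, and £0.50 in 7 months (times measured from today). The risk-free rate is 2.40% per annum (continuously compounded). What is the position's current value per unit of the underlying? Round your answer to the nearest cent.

PV(remaining coupons) I = 0.40·e^(−0.0240·1/12) + 0.97·e^(−0.0240·4/12) + 0.50·e^(−0.0240·7/12) = 1.8545
Current forward F = (S − I)·e^(rT) = (98.18 − 1.8545)·e^(0.0240·9/12) = 96.3255 × 1.018163 = 98.0751
Value (long) = (F − K)·e^(−rT) = (98.0751 − 110.13) × 0.982161 = -11.8399
Value = -£11.84

-£11.84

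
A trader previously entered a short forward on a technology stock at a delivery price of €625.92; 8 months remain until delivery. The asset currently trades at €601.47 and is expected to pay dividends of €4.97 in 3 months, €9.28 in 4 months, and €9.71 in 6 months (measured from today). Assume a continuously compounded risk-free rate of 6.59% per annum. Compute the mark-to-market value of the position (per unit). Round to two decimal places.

€20.91

PV(remaining dividends) I = 4.97·e^(−0.0659·3/12) + 9.28·e^(−0.0659·4/12) + 9.71·e^(−0.0659·6/12) = 23.3624
Current forward F = (S − I)·e^(rT) = (601.47 − 23.3624)·e^(0.0659·8/12) = 578.1076 × 1.044913 = 604.0721
Value (long) = (F − K)·e^(−rT) = (604.0721 − 625.92) × 0.957018 = -20.9088
Short position value = −(long value) = €20.91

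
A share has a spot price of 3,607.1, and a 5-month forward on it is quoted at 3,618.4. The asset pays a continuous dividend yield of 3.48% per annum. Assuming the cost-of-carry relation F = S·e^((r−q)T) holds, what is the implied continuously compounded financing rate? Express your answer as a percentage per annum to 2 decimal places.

4.23%

From F = S·e^((r−q)T): (r − q) = ln(F/S)/T
ln(3618.4/3607.1) = ln(1.003133) = 0.003128
(r − q) = 0.003128 / (5/12) = 0.007507
r = ln(F/S)/T + q = 0.007507 + 0.0348 = 0.042307
r = 4.23%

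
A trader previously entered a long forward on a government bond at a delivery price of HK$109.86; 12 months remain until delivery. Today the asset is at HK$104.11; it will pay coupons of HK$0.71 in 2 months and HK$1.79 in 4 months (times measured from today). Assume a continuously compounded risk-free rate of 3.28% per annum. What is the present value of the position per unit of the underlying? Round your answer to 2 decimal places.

-HK$4.68

PV(remaining coupons) I = 0.71·e^(−0.0328·2/12) + 1.79·e^(−0.0328·4/12) = 2.4767
Current forward F = (S − I)·e^(rT) = (104.11 − 2.4767)·e^(0.0328·12/12) = 101.6333 × 1.033344 = 105.0222
Value (long) = (F − K)·e^(−rT) = (105.0222 − 109.86) × 0.967732 = -4.6817
Value = -HK$4.68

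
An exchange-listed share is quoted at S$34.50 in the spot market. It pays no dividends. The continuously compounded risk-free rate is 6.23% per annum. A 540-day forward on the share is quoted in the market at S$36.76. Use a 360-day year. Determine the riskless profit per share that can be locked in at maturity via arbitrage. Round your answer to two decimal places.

Fair forward: F* = S·e^(carry·T), with carry = r = 0.0623
F* = 34.50 · e^(0.0623 × 540/360) = 34.50 · e^0.093450 = 34.50 × 1.097956 = S$37.8795
Market S$36.76 < fair S$37.8795: forward underpriced → reverse cash-and-carry (short spot, go long the forward).
At maturity, profit = |F_mkt − F*| = |36.76 − 37.8795| = S$1.12 per share

S$1.12 per share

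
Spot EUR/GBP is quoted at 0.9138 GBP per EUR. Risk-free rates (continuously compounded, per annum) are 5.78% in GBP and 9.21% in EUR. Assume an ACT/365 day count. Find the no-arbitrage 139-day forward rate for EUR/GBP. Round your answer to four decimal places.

F = S·e^((r_GBP − r_EUR)T) = 0.9138 · e^((0.0578 − 0.0921) × 139/365)
= 0.9138 · e^-0.013062 = 0.9138 × 0.987023
F = 0.9019 GBP per EUR

0.9019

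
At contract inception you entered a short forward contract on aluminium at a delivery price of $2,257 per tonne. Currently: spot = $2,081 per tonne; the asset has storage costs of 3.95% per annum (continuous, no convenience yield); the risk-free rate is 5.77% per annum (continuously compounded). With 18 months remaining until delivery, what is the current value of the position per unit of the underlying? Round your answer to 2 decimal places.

Current fair forward for the remaining 18 months: F = S·e^((r + u)·T), (r + u) = 0.0577 + 0.0395 = 0.0972
F = 2081 · e^(0.0972 × 18/12) = 2081 × 1.15696477 = 2407.6437
Value of long forward = (F − K)·e^(−rT) = (2407.6437 − 2257) · e^(−0.0577·18/12)
= 150.6437 × 0.91708969 = 138.15
Short position value = −(long value) = -$138.15

-$138.15 per tonne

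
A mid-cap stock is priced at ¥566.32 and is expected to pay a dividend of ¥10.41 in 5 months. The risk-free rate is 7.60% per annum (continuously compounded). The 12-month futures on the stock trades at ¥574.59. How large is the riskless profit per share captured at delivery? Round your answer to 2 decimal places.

PV(dividends) I = 10.41·e^(−0.0760·5/12) = 10.0855
Fair futures F* = (S − I)·e^(rT) = (566.32 − 10.0855)·e^0.076000 = 556.2345 × 1.078963 = 600.1564
Market ¥574.59 < fair 600.1564: forward underpriced → reverse cash-and-carry (short the stock, invest proceeds at r, pay the dividends, go long the forward).
Profit at T = |F_mkt − F*| = |574.59 − 600.1564| = ¥25.57 per share

¥25.57 per share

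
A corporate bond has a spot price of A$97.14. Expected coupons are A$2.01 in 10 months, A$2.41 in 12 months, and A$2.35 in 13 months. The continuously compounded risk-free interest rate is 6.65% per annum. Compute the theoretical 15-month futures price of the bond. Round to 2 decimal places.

PV(coupons) I = 2.01·e^(−0.0665·10/12) + 2.41·e^(−0.0665·12/12) + 2.35·e^(−0.0665·13/12)
I = 1.9016 + 2.2549 + 2.1867 = 6.3432
F = (S − I)·e^(rT) = (97.14 − 6.3432) · e^(0.0665·15/12)
= 90.7968 · e^0.083125 = 90.7968 × 1.086678 = A$98.67

A$98.67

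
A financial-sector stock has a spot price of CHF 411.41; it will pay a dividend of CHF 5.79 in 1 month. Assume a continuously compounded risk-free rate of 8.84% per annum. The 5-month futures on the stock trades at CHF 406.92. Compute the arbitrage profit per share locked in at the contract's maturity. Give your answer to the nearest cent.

CHF 13.96 per share

PV(dividends) I = 5.79·e^(−0.0884·1/12) = 5.7475
Fair futures F* = (S − I)·e^(rT) = (411.41 − 5.7475)·e^0.036833 = 405.6625 × 1.037520 = 420.8830
Market CHF 406.92 < fair 420.8830: forward underpriced → reverse cash-and-carry (short the stock, invest proceeds at r, pay the dividends, go long the forward).
Profit at T = |F_mkt − F*| = |406.92 − 420.8830| = CHF 13.96 per share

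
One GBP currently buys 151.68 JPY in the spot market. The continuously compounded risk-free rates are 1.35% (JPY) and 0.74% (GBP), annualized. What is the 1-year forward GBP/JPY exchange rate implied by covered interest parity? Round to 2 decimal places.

F = S·e^((r_JPY − r_GBP)T) = 151.68 · e^((0.0135 − 0.0074) × 12/12)
= 151.68 · e^0.006100 = 151.68 × 1.006119
F = 152.61 JPY per GBP

152.61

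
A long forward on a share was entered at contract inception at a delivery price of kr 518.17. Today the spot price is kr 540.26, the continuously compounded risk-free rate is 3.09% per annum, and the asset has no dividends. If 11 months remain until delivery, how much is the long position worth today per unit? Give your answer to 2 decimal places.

kr 36.56

Current fair forward for the remaining 11 months: F = S·e^(r·T), r = 0.0309
F = 540.26 · e^(0.0309 × 11/12) = 540.26 × 1.028730 = 555.7817
Value of long forward = (F − K)·e^(−rT) = (555.7817 − 518.17) · e^(−0.0309·11/12)
= 37.6117 × 0.972072 = 36.56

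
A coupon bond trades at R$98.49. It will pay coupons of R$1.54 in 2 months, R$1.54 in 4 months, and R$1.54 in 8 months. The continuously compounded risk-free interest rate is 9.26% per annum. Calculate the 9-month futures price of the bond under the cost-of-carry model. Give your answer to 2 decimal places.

PV(coupons) I = 1.54·e^(−0.0926·2/12) + 1.54·e^(−0.0926·4/12) + 1.54·e^(−0.0926·8/12)
I = 1.5164 + 1.4932 + 1.4478 = 4.4574
F = (S − I)·e^(rT) = (98.49 − 4.4574) · e^(0.0926·9/12)
= 94.0326 · e^0.069450 = 94.0326 × 1.071918 = R$100.80

R$100.80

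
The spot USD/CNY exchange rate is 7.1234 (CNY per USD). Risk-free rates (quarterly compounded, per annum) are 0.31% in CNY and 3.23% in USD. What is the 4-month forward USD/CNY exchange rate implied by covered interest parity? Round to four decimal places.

By covered interest parity, F = S · (1+r_CNY/4)^(4T) / (1+r_USD/4)^(4T)
= 7.1234 × 1.001033 / 1.010781 = 7.1234 × 0.990356
F = 7.0547 CNY per USD

7.0547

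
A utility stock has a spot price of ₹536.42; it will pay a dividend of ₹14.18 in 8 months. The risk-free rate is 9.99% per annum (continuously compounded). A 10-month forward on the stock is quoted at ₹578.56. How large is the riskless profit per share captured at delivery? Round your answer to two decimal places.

PV(dividends) I = 14.18·e^(−0.0999·8/12) = 13.2664
Fair forward F* = (S − I)·e^(rT) = (536.42 − 13.2664)·e^0.083250 = 523.1536 × 1.086813 = 568.5701
Market ₹578.56 > fair 568.5701: forward overpriced → cash-and-carry (borrow at r, buy the stock and collect the dividends, short the forward).
Profit at T = |F_mkt − F*| = |578.56 − 568.5701| = ₹9.99 per share

₹9.99 per share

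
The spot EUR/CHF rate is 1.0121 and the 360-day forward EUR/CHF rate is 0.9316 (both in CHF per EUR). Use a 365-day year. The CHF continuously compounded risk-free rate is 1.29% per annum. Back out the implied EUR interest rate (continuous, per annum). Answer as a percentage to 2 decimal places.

F = S·e^((r_CHF − r_EUR)T) ⇒ r_EUR = r_CHF − ln(F/S)/T
ln(0.9316/1.0121) = -0.082879; /(360/365) = -0.084030
r_EUR = 0.0129 + 0.084030 = 0.096930
r_EUR = 9.69%

9.69%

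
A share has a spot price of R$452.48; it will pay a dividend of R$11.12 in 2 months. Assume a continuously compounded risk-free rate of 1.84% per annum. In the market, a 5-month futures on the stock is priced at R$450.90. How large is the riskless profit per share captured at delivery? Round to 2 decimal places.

PV(dividends) I = 11.12·e^(−0.0184·2/12) = 11.0860
Fair futures F* = (S − I)·e^(rT) = (452.48 − 11.0860)·e^0.007667 = 441.3940 × 1.007696 = 444.7910
Market R$450.90 > fair 444.7910: forward overpriced → cash-and-carry (borrow at r, buy the stock and collect the dividends, short the forward).
Profit at T = |F_mkt − F*| = |450.90 − 444.7910| = R$6.11 per share

R$6.11 per share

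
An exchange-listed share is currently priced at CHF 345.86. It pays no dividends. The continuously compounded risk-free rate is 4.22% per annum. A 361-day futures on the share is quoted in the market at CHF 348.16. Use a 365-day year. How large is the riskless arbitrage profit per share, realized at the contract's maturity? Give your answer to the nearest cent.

Fair futures: F* = S·e^(carry·T), with carry = r = 0.0422
F* = 345.86 · e^(0.0422 × 361/365) = 345.86 · e^0.041738 = 345.86 × 1.042621 = CHF 360.6009
Market CHF 348.16 < fair CHF 360.6009: forward underpriced → reverse cash-and-carry (short spot, go long the forward).
At maturity, profit = |F_mkt − F*| = |348.16 − 360.6009| = CHF 12.44 per share

CHF 12.44 per share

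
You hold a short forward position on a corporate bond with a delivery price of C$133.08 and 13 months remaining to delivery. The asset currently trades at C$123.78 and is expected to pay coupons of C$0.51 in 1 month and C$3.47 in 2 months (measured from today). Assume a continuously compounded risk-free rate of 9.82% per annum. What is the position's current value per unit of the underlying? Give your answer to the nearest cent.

PV(remaining coupons) I = 0.51·e^(−0.0982·1/12) + 3.47·e^(−0.0982·2/12) = 3.9195
Current forward F = (S − I)·e^(rT) = (123.78 − 3.9195)·e^(0.0982·13/12) = 119.8605 × 1.112248 = 133.3146
Value (long) = (F − K)·e^(−rT) = (133.3146 − 133.08) × 0.899080 = 0.2109
Short position value = −(long value) = -C$0.21

-C$0.21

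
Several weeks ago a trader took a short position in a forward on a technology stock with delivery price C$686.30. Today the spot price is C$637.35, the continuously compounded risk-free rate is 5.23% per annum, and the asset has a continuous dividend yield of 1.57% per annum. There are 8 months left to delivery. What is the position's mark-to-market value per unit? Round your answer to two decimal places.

Current fair forward for the remaining 8 months: F = S·e^((r − q)·T), (r − q) = 0.0523 − 0.0157 = 0.0366
F = 637.35 · e^(0.0366 × 8/12) = 637.35 × 1.024700 = 653.0925
Value of long forward = (F − K)·e^(−rT) = (653.0925 − 686.30) · e^(−0.0523·8/12)
= -33.2075 × 0.965734 = -32.07
Short position value = −(long value) = C$32.07

C$32.07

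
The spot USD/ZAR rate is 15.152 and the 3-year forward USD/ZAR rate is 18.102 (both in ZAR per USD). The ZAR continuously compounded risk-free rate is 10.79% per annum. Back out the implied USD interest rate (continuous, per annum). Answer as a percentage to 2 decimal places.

4.86%

F = S·e^((r_ZAR − r_USD)T) ⇒ r_USD = r_ZAR − ln(F/S)/T
ln(18.102/15.152) = 0.177890; /(3) = 0.059297
r_USD = 0.1079 − 0.059297 = 0.048603
r_USD = 4.86%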